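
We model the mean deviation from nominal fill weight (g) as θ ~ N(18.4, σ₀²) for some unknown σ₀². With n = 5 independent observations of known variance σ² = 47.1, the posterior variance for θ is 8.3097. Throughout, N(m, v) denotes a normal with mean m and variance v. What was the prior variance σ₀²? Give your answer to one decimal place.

Posterior precision equals prior precision plus data precision: 1/σ_n² = 1/σ₀² + n/σ².
So 1/σ₀² = 1/8.3097 − 5/47.1 = 0.120341 − 0.106157 = 0.014184.
Hence σ₀² = 1/0.014184 ≈ 70.5.

σ₀² = 70.5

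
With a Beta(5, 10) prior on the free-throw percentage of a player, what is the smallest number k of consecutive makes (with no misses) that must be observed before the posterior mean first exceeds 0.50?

k = 6

After k makes and 0 misses the posterior is Beta(5+k, 10), with mean (5+k)/(5+10+k).
Set (5+k)/(15+k) > 0.50 and solve: k > (0.50·15 − 5)/(1 − 0.50) = 5.000.
The smallest integer exceeding 5.000 is 6.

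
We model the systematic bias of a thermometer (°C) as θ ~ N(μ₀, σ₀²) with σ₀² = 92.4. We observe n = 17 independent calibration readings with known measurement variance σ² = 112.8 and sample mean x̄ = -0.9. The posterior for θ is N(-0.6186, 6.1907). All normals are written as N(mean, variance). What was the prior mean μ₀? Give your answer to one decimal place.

μ₀ = 3.3

With known observation variance, the Normal–Normal posterior has precision τ_n = τ₀ + n/σ² and mean μ_n = (τ₀μ₀ + (n/σ²)x̄)/τ_n.
Here τ₀ = 1/92.4 = 0.010823 and τ_data = 17/112.8 = 0.150709, so τ_n = 0.161532.
Rearranging for μ₀: μ₀ = (μ_n·τ_n − τ_data·x̄)/τ₀ = (-0.6186·0.161532 − 0.150709·-0.9) / 0.010823 = 0.035714/0.010823 ≈ 3.3.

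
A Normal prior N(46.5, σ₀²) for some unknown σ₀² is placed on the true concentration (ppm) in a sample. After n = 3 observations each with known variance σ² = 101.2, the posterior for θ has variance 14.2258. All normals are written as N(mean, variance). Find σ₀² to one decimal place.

Posterior precision equals prior precision plus data precision: 1/σ_n² = 1/σ₀² + n/σ².
So 1/σ₀² = 1/14.2258 − 3/101.2 = 0.070295 − 0.029644 = 0.040651.
Hence σ₀² = 1/0.040651 ≈ 24.6.

σ₀² = 24.6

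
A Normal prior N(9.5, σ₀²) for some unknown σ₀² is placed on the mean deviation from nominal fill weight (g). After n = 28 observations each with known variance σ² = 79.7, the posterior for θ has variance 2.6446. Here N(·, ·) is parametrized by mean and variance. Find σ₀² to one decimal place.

Posterior precision equals prior precision plus data precision: 1/σ_n² = 1/σ₀² + n/σ².
So 1/σ₀² = 1/2.6446 − 28/79.7 = 0.378129 − 0.351317 = 0.026812.
Hence σ₀² = 1/0.026812 ≈ 37.3.

σ₀² = 37.3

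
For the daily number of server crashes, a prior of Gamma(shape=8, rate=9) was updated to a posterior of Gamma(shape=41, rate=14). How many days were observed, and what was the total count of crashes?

n = 5 days with total 33 crashes

Gamma–Poisson conjugacy: posterior shape = α + Σxᵢ, posterior rate = β + n.
Matching: Σxᵢ = 41 − 8 = 33 and n = 14 − 9 = 5.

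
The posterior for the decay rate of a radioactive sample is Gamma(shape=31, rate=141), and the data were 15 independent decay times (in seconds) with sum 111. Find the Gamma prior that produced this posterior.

Gamma(shape=16, rate=30)

For an exponential likelihood with a Gamma(α, β) prior on the rate, n observations with total T give posterior Gamma(α+n, β+T).
So α = 31 − 15 = 16 and β = 141 − 111 = 30.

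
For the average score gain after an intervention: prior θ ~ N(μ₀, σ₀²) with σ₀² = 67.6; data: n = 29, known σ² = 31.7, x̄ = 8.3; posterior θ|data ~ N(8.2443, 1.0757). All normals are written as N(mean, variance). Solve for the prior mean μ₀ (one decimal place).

μ₀ = 4.8

With known observation variance, the Normal–Normal posterior has precision τ_n = τ₀ + n/σ² and mean μ_n = (τ₀μ₀ + (n/σ²)x̄)/τ_n.
Here τ₀ = 1/67.6 = 0.014793 and τ_data = 29/31.7 = 0.914826, so τ_n = 0.929619.
Rearranging for μ₀: μ₀ = (μ_n·τ_n − τ_data·x̄)/τ₀ = (8.2443·0.929619 − 0.914826·8.3) / 0.014793 = 0.071002/0.014793 ≈ 4.8.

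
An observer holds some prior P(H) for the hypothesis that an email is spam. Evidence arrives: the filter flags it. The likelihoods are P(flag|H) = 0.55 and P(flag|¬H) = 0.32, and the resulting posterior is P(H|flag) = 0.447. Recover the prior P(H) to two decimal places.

P(H) = 0.32

In odds form, posterior odds = prior odds × likelihood ratio, so prior odds = posterior odds ÷ LR.
Posterior odds = 0.447/(1−0.447) = 0.8083. LR = 0.55/0.32 = 1.7188.
Prior odds = 0.8083/1.7188 = 0.4703, so P(H) = 0.4703/(1+0.4703) ≈ 0.32.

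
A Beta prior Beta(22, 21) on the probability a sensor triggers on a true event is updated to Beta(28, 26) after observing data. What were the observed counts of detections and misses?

A Beta(a, b) prior with s successes and f failures in binomial data gives a Beta(a+s, b+f) posterior.
So s = 28 − 22 = 6 and f = 26 − 21 = 5.

6 detections and 5 misses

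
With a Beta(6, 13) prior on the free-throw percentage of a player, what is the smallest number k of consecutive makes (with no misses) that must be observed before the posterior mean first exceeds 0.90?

After k makes and 0 misses the posterior is Beta(6+k, 13), with mean (6+k)/(6+13+k).
Set (6+k)/(19+k) > 0.90 and solve: k > (0.90·19 − 6)/(1 − 0.90) = 111.000.
The smallest integer exceeding 111.000 is 112.

k = 112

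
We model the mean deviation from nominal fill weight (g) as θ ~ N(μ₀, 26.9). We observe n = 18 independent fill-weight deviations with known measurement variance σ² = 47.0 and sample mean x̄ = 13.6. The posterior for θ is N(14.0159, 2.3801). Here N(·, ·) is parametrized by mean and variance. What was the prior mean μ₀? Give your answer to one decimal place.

μ₀ = 18.3

With known observation variance, the Normal–Normal posterior has precision τ_n = τ₀ + n/σ² and mean μ_n = (τ₀μ₀ + (n/σ²)x̄)/τ_n.
Here τ₀ = 1/26.9 = 0.037175 and τ_data = 18/47.0 = 0.382979, so τ_n = 0.420154.
Rearranging for μ₀: μ₀ = (μ_n·τ_n − τ_data·x̄)/τ₀ = (14.0159·0.420154 − 0.382979·13.6) / 0.037175 = 0.680322/0.037175 ≈ 18.3.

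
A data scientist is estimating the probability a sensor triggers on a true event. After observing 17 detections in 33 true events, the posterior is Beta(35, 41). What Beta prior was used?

A Beta(α, β) prior with s successes and f failures in binomial data gives a Beta(α+s, β+f) posterior.
Subtract the data counts: 35−17=18, 41−16=25.

Beta(18, 25)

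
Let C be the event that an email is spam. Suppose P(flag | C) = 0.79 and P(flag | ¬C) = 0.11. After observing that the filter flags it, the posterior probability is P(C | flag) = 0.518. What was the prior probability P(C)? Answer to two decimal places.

In odds form, posterior odds = prior odds × likelihood ratio, so prior odds = posterior odds ÷ LR.
Posterior odds = 0.518/(1−0.518) = 1.0747. LR = 0.79/0.11 = 7.1818.
Prior odds = 1.0747/7.1818 = 0.1496, so P(C) = 0.1496/(1+0.1496) ≈ 0.13.

P(C) = 0.13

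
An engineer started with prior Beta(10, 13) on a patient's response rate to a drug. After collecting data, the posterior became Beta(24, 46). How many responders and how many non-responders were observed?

A Beta(a, b) prior with s successes and f failures in binomial data gives a Beta(a+s, b+f) posterior.
Match parameters: s=24−10=14, f=46−13=33.

14 responders and 33 non-responders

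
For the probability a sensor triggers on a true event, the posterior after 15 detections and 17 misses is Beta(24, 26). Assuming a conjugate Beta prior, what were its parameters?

A Beta(a, b) prior with s successes and f failures in binomial data gives a Beta(a+s, b+f) posterior.
Subtract the data counts: 24−15=9, 26−17=9.

Beta(9, 9)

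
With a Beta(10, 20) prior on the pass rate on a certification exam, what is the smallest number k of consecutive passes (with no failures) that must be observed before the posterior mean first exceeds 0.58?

After k passes and 0 failures the posterior is Beta(10+k, 20), with mean (10+k)/(10+20+k).
Set (10+k)/(30+k) > 0.58 and solve: k > (0.58·30 − 10)/(1 − 0.58) = 17.619.
The smallest integer exceeding 17.619 is 18, and checking k=18: (28)/(48) = 0.5833 > 0.58.

k = 18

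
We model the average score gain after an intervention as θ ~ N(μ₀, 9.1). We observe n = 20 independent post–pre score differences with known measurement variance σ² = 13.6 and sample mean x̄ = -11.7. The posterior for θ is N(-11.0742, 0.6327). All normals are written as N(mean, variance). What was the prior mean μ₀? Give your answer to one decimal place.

The posterior mean is a precision-weighted average: μ_n = (τ₀μ₀ + τ_data·x̄)/(τ₀+τ_data), with τ₀=1/σ₀² and τ_data=n/σ².
Here τ₀ = 1/9.1 = 0.109890 and τ_data = 20/13.6 = 1.470588, so τ_n = 1.580478.
Rearranging for μ₀: μ₀ = (μ_n·τ_n − τ_data·x̄)/τ₀ = (-11.0742·1.580478 − 1.470588·-11.7) / 0.109890 = -0.296650/0.109890 ≈ -2.7.

μ₀ = -2.7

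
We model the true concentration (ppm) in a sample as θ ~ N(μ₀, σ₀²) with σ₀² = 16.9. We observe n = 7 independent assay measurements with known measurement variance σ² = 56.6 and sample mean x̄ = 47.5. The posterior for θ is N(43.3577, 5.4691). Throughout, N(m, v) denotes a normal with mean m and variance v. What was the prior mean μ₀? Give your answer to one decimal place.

μ₀ = 34.7

With known observation variance, the Normal–Normal posterior has precision τ_n = τ₀ + n/σ² and mean μ_n = (τ₀μ₀ + (n/σ²)x̄)/τ_n.
Here τ₀ = 1/16.9 = 0.059172 and τ_data = 7/56.6 = 0.123675, so τ_n = 0.182847.
Rearranging for μ₀: μ₀ = (μ_n·τ_n − τ_data·x̄)/τ₀ = (43.3577·0.182847 − 0.123675·47.5) / 0.059172 = 2.053263/0.059172 ≈ 34.7.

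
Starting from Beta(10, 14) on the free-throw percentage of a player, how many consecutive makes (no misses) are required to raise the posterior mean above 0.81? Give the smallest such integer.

k = 50

After k makes and 0 misses the posterior is Beta(10+k, 14), with mean (10+k)/(10+14+k).
Set (10+k)/(24+k) > 0.81 and solve: k > (0.81·24 − 10)/(1 − 0.81) = 49.684.
The smallest integer exceeding 49.684 is 50, and checking k=50: (60)/(74) = 0.8108 > 0.81.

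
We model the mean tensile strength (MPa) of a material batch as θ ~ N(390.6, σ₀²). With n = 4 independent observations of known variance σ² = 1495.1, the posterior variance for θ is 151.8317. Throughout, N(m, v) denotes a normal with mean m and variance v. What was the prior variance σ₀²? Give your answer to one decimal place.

σ₀² = 255.7

Posterior precision equals prior precision plus data precision: 1/σ_n² = 1/σ₀² + n/σ².
So 1/σ₀² = 1/151.8317 − 4/1495.1 = 0.006586 − 0.002675 = 0.003911.
Hence σ₀² = 1/0.003911 ≈ 255.7.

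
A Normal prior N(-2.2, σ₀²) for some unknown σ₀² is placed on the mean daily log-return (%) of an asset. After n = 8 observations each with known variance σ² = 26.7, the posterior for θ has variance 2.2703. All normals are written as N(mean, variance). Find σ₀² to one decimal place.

σ₀² = 7.1

For the Normal–Normal model with known σ², precisions add: τ_n = τ₀ + n/σ².
So 1/σ₀² = 1/2.2703 − 8/26.7 = 0.440470 − 0.299625 = 0.140845.
Hence σ₀² = 1/0.140845 ≈ 7.1.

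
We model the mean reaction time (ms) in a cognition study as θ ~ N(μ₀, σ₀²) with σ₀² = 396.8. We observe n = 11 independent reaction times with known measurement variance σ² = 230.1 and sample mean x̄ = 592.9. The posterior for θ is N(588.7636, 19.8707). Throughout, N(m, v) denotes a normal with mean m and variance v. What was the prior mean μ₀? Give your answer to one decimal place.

The posterior mean is a precision-weighted average: μ_n = (τ₀μ₀ + τ_data·x̄)/(τ₀+τ_data), with τ₀=1/σ₀² and τ_data=n/σ².
Here τ₀ = 1/396.8 = 0.002520 and τ_data = 11/230.1 = 0.047805, so τ_n = 0.050325.
Rearranging for μ₀: μ₀ = (μ_n·τ_n − τ_data·x̄)/τ₀ = (588.7636·0.050325 − 0.047805·592.9) / 0.002520 = 1.285944/0.002520 ≈ 510.3.

μ₀ = 510.3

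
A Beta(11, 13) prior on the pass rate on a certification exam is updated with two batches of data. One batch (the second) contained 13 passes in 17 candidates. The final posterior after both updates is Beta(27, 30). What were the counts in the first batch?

Because Beta–binomial updating is additive in the counts, the combined data contributed (α_post−α_prior, β_post−β_prior) successes and failures.
Total across both batches: 27−11=16 passes, 30−13=17 failures.
Subtract the second batch: 16−13=3 passes and 17−4=13 failures.

3 passes and 13 failures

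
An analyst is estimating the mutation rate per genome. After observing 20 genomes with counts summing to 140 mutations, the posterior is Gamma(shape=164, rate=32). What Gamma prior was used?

Gamma(shape=24, rate=12)

Gamma–Poisson conjugacy: posterior shape = α + Σxᵢ, posterior rate = β + n.
So α = 164 − 140 = 24 and β = 32 − 20 = 12.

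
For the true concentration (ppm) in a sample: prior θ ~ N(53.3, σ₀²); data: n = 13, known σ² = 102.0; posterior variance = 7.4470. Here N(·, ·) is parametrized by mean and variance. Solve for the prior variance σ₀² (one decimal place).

σ₀² = 146.4

Posterior precision equals prior precision plus data precision: 1/σ_n² = 1/σ₀² + n/σ².
So 1/σ₀² = 1/7.4470 − 13/102.0 = 0.134282 − 0.127451 = 0.006831.
Hence σ₀² = 1/0.006831 ≈ 146.4.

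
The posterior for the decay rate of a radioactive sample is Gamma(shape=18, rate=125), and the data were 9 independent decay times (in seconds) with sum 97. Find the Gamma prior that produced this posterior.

Gamma(shape=9, rate=28)

Gamma–exponential conjugacy: posterior shape = α + n, posterior rate = β + Σtᵢ.
So α = 18 − 9 = 9 and β = 125 − 97 = 28.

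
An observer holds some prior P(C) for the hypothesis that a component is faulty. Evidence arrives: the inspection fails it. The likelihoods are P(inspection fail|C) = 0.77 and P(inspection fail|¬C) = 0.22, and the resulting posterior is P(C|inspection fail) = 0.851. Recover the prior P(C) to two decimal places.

P(C) = 0.62

Bayes' rule in odds form gives O(C|E) = O(C)·[P(E|C)/P(E|¬C)], hence O(C) = O(C|E)/LR.
Posterior odds = 0.851/(1−0.851) = 5.7114. LR = 0.77/0.22 = 3.5000.
Prior odds = 5.7114/3.5000 = 1.6318, so P(C) = 1.6318/(1+1.6318) ≈ 0.62.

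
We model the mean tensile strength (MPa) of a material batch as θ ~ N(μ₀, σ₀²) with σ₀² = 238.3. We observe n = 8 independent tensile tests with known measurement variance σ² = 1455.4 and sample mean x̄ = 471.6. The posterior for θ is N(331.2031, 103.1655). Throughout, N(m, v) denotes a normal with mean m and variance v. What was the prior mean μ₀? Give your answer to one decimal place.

μ₀ = 147.3

The posterior mean is a precision-weighted average: μ_n = (τ₀μ₀ + τ_data·x̄)/(τ₀+τ_data), with τ₀=1/σ₀² and τ_data=n/σ².
Here τ₀ = 1/238.3 = 0.004196 and τ_data = 8/1455.4 = 0.005497, so τ_n = 0.009693.
Rearranging for μ₀: μ₀ = (μ_n·τ_n − τ_data·x̄)/τ₀ = (331.2031·0.009693 − 0.005497·471.6) / 0.004196 = 0.617966/0.004196 ≈ 147.3.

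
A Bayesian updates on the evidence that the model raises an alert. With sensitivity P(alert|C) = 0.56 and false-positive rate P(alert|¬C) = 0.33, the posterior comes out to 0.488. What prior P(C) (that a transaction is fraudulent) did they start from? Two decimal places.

Bayes' rule in odds form gives O(C|E) = O(C)·[P(E|C)/P(E|¬C)], hence O(C) = O(C|E)/LR.
Posterior odds = 0.488/(1−0.488) = 0.9531. LR = 0.56/0.33 = 1.6970.
Prior odds = 0.9531/1.6970 = 0.5616, so P(C) = 0.5616/(1+0.5616) ≈ 0.36.

P(C) = 0.36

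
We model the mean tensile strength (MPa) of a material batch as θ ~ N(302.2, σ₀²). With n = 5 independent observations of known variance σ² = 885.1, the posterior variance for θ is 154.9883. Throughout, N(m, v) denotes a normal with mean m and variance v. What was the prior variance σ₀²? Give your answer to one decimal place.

For the Normal–Normal model with known σ², precisions add: τ_n = τ₀ + n/σ².
So 1/σ₀² = 1/154.9883 − 5/885.1 = 0.006452 − 0.005649 = 0.000803.
Hence σ₀² = 1/0.000803 ≈ 1245.3.

σ₀² = 1245.3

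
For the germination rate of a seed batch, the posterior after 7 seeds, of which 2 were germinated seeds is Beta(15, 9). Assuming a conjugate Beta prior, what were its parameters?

Beta(13, 4)

Under Beta–binomial conjugacy the posterior parameters are (a+s, b+f).
So a = 15 − 2 = 13 and b = 9 − 5 = 4.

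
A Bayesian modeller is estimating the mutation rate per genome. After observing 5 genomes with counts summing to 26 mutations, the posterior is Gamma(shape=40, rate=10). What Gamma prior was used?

A Gamma(α, β) prior (rate parametrization) on a Poisson rate with n observations summing to S gives posterior Gamma(α+S, β+n).
So α = 40 − 26 = 14 and β = 10 − 5 = 5.

Gamma(shape=14, rate=5)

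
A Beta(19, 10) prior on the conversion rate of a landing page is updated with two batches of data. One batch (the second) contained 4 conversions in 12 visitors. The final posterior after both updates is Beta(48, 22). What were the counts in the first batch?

Because Beta–binomial updating is additive in the counts, the combined data contributed (α_post−α_prior, β_post−β_prior) successes and failures.
Total across both batches: 48−19=29 conversions, 22−10=12 bounces.
Subtract the second batch: 29−4=25 conversions and 12−8=4 bounces.

25 conversions and 4 bounces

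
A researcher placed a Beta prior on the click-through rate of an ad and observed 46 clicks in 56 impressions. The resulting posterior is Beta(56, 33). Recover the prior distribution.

A Beta(a, b) prior with s successes and f failures in binomial data gives a Beta(a+s, b+f) posterior.
Subtract the data counts: 56−46=10, 33−10=23.

Beta(10, 23)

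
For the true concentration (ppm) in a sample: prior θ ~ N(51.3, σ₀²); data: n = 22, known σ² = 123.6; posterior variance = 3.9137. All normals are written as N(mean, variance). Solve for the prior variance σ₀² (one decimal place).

Posterior precision equals prior precision plus data precision: 1/σ_n² = 1/σ₀² + n/σ².
So 1/σ₀² = 1/3.9137 − 22/123.6 = 0.255513 − 0.177994 = 0.077519.
Hence σ₀² = 1/0.077519 ≈ 12.9.

σ₀² = 12.9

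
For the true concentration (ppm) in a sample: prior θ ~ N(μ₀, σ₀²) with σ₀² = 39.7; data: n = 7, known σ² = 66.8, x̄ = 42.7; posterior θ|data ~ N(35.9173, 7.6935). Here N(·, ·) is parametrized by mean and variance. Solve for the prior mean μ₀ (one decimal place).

The posterior mean is a precision-weighted average: μ_n = (τ₀μ₀ + τ_data·x̄)/(τ₀+τ_data), with τ₀=1/σ₀² and τ_data=n/σ².
Here τ₀ = 1/39.7 = 0.025189 and τ_data = 7/66.8 = 0.104790, so τ_n = 0.129979.
Rearranging for μ₀: μ₀ = (μ_n·τ_n − τ_data·x̄)/τ₀ = (35.9173·0.129979 − 0.104790·42.7) / 0.025189 = 0.193962/0.025189 ≈ 7.7.

μ₀ = 7.7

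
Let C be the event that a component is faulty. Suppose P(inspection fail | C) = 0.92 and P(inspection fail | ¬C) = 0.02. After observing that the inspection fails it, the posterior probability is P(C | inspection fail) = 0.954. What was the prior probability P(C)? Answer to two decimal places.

In odds form, posterior odds = prior odds × likelihood ratio, so prior odds = posterior odds ÷ LR.
Posterior odds = 0.954/(1−0.954) = 20.7391. LR = 0.92/0.02 = 46.0000.
Prior odds = 20.7391/46.0000 = 0.4509, so P(C) = 0.4509/(1+0.4509) ≈ 0.31.

P(C) = 0.31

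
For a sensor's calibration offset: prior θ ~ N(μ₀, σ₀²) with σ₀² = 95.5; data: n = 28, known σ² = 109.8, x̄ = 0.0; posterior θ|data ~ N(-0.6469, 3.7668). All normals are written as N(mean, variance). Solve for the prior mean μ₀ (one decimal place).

μ₀ = -16.4

With known observation variance, the Normal–Normal posterior has precision τ_n = τ₀ + n/σ² and mean μ_n = (τ₀μ₀ + (n/σ²)x̄)/τ_n.
Here τ₀ = 1/95.5 = 0.010471 and τ_data = 28/109.8 = 0.255009, so τ_n = 0.265480.
Rearranging for μ₀: μ₀ = (μ_n·τ_n − τ_data·x̄)/τ₀ = (-0.6469·0.265480 − 0.255009·0.0) / 0.010471 = -0.171739/0.010471 ≈ -16.4.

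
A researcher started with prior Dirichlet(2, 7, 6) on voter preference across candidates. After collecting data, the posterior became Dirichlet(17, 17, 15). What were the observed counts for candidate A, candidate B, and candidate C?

counts (15, 10, 9)

For a Dirichlet(α) prior with multinomial counts c, the posterior is Dirichlet(α + c) componentwise.
Counts are posterior − prior componentwise: 17−2=15, 17−7=10, 15−6=9.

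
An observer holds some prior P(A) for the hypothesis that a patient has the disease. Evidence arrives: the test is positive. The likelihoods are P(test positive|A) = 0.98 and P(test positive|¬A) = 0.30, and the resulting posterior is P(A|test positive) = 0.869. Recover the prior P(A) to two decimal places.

P(A) = 0.67

Bayes' rule in odds form gives O(A|E) = O(A)·[P(E|A)/P(E|¬A)], hence O(A) = O(A|E)/LR.
Posterior odds = 0.869/(1−0.869) = 6.6336. LR = 0.98/0.30 = 3.2667.
Prior odds = 6.6336/3.2667 = 2.0307, so P(A) = 2.0307/(1+2.0307) ≈ 0.67.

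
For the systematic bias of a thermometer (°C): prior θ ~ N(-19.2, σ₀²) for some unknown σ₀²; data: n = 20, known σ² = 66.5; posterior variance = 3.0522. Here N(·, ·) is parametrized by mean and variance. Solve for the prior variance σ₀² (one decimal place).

For the Normal–Normal model with known σ², precisions add: τ_n = τ₀ + n/σ².
So 1/σ₀² = 1/3.0522 − 20/66.5 = 0.327633 − 0.300752 = 0.026881.
Hence σ₀² = 1/0.026881 ≈ 37.2.

σ₀² = 37.2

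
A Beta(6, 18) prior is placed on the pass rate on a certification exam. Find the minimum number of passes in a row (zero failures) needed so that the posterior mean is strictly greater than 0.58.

After k passes and 0 failures the posterior is Beta(6+k, 18), with mean (6+k)/(6+18+k).
Set (6+k)/(24+k) > 0.58 and solve: k > (0.58·24 − 6)/(1 − 0.58) = 18.857.
The smallest integer exceeding 18.857 is 19, and checking k=19: (25)/(43) = 0.5814 > 0.58.

k = 19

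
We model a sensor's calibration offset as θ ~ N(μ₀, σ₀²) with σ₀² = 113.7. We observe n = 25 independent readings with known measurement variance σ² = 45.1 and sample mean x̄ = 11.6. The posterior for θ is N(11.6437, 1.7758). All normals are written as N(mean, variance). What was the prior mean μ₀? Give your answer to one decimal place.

The posterior mean is a precision-weighted average: μ_n = (τ₀μ₀ + τ_data·x̄)/(τ₀+τ_data), with τ₀=1/σ₀² and τ_data=n/σ².
Here τ₀ = 1/113.7 = 0.008795 and τ_data = 25/45.1 = 0.554324, so τ_n = 0.563119.
Rearranging for μ₀: μ₀ = (μ_n·τ_n − τ_data·x̄)/τ₀ = (11.6437·0.563119 − 0.554324·11.6) / 0.008795 = 0.126630/0.008795 ≈ 14.4.

μ₀ = 14.4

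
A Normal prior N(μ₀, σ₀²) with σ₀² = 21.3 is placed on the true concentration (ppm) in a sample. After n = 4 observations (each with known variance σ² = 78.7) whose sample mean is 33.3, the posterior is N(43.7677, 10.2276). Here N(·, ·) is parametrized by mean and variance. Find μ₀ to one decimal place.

The posterior mean is a precision-weighted average: μ_n = (τ₀μ₀ + τ_data·x̄)/(τ₀+τ_data), with τ₀=1/σ₀² and τ_data=n/σ².
Here τ₀ = 1/21.3 = 0.046948 and τ_data = 4/78.7 = 0.050826, so τ_n = 0.097774.
Rearranging for μ₀: μ₀ = (μ_n·τ_n − τ_data·x̄)/τ₀ = (43.7677·0.097774 − 0.050826·33.3) / 0.046948 = 2.586837/0.046948 ≈ 55.1.

μ₀ = 55.1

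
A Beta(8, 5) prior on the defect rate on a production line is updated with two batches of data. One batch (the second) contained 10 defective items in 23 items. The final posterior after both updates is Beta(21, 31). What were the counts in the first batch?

Because Beta–binomial updating is additive in the counts, the combined data contributed (α_post−α_prior, β_post−β_prior) successes and failures.
Total across both batches: 21−8=13 defective items, 31−5=26 good items.
Subtract the second batch: 13−10=3 defective items and 26−13=13 good items.

3 defective items and 13 good items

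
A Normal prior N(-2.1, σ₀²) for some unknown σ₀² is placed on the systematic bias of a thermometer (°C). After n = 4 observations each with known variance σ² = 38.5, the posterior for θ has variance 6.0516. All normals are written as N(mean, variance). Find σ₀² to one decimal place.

For the Normal–Normal model with known σ², precisions add: τ_n = τ₀ + n/σ².
So 1/σ₀² = 1/6.0516 − 4/38.5 = 0.165246 − 0.103896 = 0.061350.
Hence σ₀² = 1/0.061350 ≈ 16.3.

σ₀² = 16.3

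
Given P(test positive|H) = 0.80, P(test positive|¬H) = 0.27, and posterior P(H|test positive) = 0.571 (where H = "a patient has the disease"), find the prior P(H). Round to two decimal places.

Bayes' rule in odds form gives O(H|E) = O(H)·[P(E|H)/P(E|¬H)], hence O(H) = O(H|E)/LR.
Posterior odds = 0.571/(1−0.571) = 1.3310. LR = 0.80/0.27 = 2.9630.
Prior odds = 1.3310/2.9630 = 0.4492, so P(H) = 0.4492/(1+0.4492) ≈ 0.31.

P(H) = 0.31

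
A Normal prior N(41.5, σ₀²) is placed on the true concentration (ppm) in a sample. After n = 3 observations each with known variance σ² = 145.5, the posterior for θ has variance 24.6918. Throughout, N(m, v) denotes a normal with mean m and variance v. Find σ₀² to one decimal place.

Posterior precision equals prior precision plus data precision: 1/σ_n² = 1/σ₀² + n/σ².
So 1/σ₀² = 1/24.6918 − 3/145.5 = 0.040499 − 0.020619 = 0.019880.
Hence σ₀² = 1/0.019880 ≈ 50.3.

σ₀² = 50.3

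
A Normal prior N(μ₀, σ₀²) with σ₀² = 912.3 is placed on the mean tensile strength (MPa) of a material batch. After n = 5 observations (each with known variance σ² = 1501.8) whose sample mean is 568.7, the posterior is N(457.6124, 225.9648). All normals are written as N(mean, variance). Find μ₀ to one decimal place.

μ₀ = 120.2

With known observation variance, the Normal–Normal posterior has precision τ_n = τ₀ + n/σ² and mean μ_n = (τ₀μ₀ + (n/σ²)x̄)/τ_n.
Here τ₀ = 1/912.3 = 0.001096 and τ_data = 5/1501.8 = 0.003329, so τ_n = 0.004425.
Rearranging for μ₀: μ₀ = (μ_n·τ_n − τ_data·x̄)/τ₀ = (457.6124·0.004425 − 0.003329·568.7) / 0.001096 = 0.131733/0.001096 ≈ 120.2.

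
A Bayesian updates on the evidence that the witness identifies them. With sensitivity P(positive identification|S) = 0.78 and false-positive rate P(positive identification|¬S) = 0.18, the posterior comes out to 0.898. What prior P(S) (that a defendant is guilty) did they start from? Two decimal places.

P(S) = 0.67

Bayes' rule in odds form gives O(S|E) = O(S)·[P(E|S)/P(E|¬S)], hence O(S) = O(S|E)/LR.
Posterior odds = 0.898/(1−0.898) = 8.8039. LR = 0.78/0.18 = 4.3333.
Prior odds = 8.8039/4.3333 = 2.0317, so P(S) = 2.0317/(1+2.0317) ≈ 0.67.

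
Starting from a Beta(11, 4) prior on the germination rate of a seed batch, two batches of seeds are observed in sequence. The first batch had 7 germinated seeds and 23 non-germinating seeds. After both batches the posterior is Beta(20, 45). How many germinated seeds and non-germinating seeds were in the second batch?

2 germinated seeds and 18 non-germinating seeds

Sequential conjugate updates are equivalent to a single update on the pooled data, so total successes = posterior α − prior α and total failures = posterior β − prior β.
Total across both batches: 20−11=9 germinated seeds, 45−4=41 non-germinating seeds.
Subtract the first batch: 9−7=2 germinated seeds and 41−23=18 non-germinating seeds.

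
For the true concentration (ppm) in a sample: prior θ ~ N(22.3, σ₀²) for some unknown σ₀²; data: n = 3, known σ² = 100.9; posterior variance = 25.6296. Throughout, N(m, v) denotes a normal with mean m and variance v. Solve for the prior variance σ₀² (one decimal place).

σ₀² = 107.7

Posterior precision equals prior precision plus data precision: 1/σ_n² = 1/σ₀² + n/σ².
So 1/σ₀² = 1/25.6296 − 3/100.9 = 0.039017 − 0.029732 = 0.009285.
Hence σ₀² = 1/0.009285 ≈ 107.7.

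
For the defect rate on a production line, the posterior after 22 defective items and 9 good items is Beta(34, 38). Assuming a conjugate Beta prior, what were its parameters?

Under Beta–binomial conjugacy the posterior parameters are (α+s, β+f).
Subtract the data counts: 34−22=12, 38−9=29.

Beta(12, 29)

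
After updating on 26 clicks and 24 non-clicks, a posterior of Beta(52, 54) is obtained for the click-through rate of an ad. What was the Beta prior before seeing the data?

Beta(26, 30)

Beta is conjugate to the binomial likelihood: posterior = Beta(α+s, β+f).
So α = 52 − 26 = 26 and β = 54 − 24 = 30.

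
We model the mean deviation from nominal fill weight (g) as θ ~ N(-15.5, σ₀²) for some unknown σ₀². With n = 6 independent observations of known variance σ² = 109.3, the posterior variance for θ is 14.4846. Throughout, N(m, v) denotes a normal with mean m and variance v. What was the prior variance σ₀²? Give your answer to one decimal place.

σ₀² = 70.7

Posterior precision equals prior precision plus data precision: 1/σ_n² = 1/σ₀² + n/σ².
So 1/σ₀² = 1/14.4846 − 6/109.3 = 0.069039 − 0.054895 = 0.014144.
Hence σ₀² = 1/0.014144 ≈ 70.7.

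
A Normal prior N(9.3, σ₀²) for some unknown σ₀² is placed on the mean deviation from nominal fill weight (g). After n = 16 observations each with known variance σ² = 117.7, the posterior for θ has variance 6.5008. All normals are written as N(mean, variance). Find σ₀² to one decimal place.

For the Normal–Normal model with known σ², precisions add: τ_n = τ₀ + n/σ².
So 1/σ₀² = 1/6.5008 − 16/117.7 = 0.153827 − 0.135939 = 0.017888.
Hence σ₀² = 1/0.017888 ≈ 55.9.

σ₀² = 55.9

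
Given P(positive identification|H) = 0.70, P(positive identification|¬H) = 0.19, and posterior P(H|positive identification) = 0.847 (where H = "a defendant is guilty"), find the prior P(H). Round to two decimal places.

Bayes' rule in odds form gives O(H|E) = O(H)·[P(E|H)/P(E|¬H)], hence O(H) = O(H|E)/LR.
Posterior odds = 0.847/(1−0.847) = 5.5359. LR = 0.70/0.19 = 3.6842.
Prior odds = 5.5359/3.6842 = 1.5026, so P(H) = 1.5026/(1+1.5026) ≈ 0.60.

P(H) = 0.60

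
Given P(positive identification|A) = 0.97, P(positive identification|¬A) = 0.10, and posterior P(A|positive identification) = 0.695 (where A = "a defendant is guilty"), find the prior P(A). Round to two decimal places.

Bayes' rule in odds form gives O(A|E) = O(A)·[P(E|A)/P(E|¬A)], hence O(A) = O(A|E)/LR.
Posterior odds = 0.695/(1−0.695) = 2.2787. LR = 0.97/0.10 = 9.7000.
Prior odds = 2.2787/9.7000 = 0.2349, so P(A) = 0.2349/(1+0.2349) ≈ 0.19.

P(A) = 0.19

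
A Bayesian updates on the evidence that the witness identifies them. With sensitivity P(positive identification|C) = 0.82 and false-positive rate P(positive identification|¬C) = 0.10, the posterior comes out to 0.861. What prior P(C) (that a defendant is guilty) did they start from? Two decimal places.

P(C) = 0.43

Bayes' rule in odds form gives O(C|E) = O(C)·[P(E|C)/P(E|¬C)], hence O(C) = O(C|E)/LR.
Posterior odds = 0.861/(1−0.861) = 6.1942. LR = 0.82/0.10 = 8.2000.
Prior odds = 6.1942/8.2000 = 0.7554, so P(C) = 0.7554/(1+0.7554) ≈ 0.43.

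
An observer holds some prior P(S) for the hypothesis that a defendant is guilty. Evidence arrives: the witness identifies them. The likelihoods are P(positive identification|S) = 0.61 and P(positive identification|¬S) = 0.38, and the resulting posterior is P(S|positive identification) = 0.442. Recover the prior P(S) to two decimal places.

Bayes' rule in odds form gives O(S|E) = O(S)·[P(E|S)/P(E|¬S)], hence O(S) = O(S|E)/LR.
Posterior odds = 0.442/(1−0.442) = 0.7921. LR = 0.61/0.38 = 1.6053.
Prior odds = 0.7921/1.6053 = 0.4934, so P(S) = 0.4934/(1+0.4934) ≈ 0.33.

P(S) = 0.33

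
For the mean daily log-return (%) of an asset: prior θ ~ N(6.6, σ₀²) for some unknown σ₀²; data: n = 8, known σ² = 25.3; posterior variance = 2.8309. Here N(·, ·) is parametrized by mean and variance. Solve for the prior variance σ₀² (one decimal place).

Posterior precision equals prior precision plus data precision: 1/σ_n² = 1/σ₀² + n/σ².
So 1/σ₀² = 1/2.8309 − 8/25.3 = 0.353245 − 0.316206 = 0.037039.
Hence σ₀² = 1/0.037039 ≈ 27.0.

σ₀² = 27.0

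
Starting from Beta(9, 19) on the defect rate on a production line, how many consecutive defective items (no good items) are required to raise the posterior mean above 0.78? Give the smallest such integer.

k = 59

After k defective items and 0 good items the posterior is Beta(9+k, 19), with mean (9+k)/(9+19+k).
Set (9+k)/(28+k) > 0.78 and solve: k > (0.78·28 − 9)/(1 − 0.78) = 58.364.
The smallest integer exceeding 58.364 is 59, and checking k=59: (68)/(87) = 0.7816 > 0.78.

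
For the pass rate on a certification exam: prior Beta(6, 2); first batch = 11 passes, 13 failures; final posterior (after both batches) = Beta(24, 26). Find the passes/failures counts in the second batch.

7 passes and 11 failures

Sequential conjugate updates are equivalent to a single update on the pooled data, so total successes = posterior α − prior α and total failures = posterior β − prior β.
Total across both batches: 24−6=18 passes, 26−2=24 failures.
Subtract the first batch: 18−11=7 passes and 24−13=11 failures.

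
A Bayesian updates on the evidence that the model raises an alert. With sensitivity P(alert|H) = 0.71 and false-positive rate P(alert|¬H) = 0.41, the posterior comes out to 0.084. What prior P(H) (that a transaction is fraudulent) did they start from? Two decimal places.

P(H) = 0.05

Bayes' rule in odds form gives O(H|E) = O(H)·[P(E|H)/P(E|¬H)], hence O(H) = O(H|E)/LR.
Posterior odds = 0.084/(1−0.084) = 0.0917. LR = 0.71/0.41 = 1.7317.
Prior odds = 0.0917/1.7317 = 0.0530, so P(H) = 0.0530/(1+0.0530) ≈ 0.05.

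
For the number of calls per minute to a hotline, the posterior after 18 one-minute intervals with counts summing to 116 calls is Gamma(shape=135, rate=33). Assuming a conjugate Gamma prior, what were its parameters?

Gamma(shape=19, rate=15)

Gamma–Poisson conjugacy: posterior shape = α + Σxᵢ, posterior rate = β + n.
So α = 135 − 116 = 19 and β = 33 − 18 = 15.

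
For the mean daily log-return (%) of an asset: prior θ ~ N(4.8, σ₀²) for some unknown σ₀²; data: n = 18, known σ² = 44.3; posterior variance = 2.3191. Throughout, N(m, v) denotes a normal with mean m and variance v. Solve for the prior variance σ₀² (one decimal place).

σ₀² = 40.2

For the Normal–Normal model with known σ², precisions add: τ_n = τ₀ + n/σ².
So 1/σ₀² = 1/2.3191 − 18/44.3 = 0.431202 − 0.406321 = 0.024881.
Hence σ₀² = 1/0.024881 ≈ 40.2.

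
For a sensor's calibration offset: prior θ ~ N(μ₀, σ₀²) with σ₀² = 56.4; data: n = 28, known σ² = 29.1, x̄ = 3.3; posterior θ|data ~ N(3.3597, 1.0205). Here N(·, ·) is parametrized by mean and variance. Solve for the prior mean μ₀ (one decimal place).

With known observation variance, the Normal–Normal posterior has precision τ_n = τ₀ + n/σ² and mean μ_n = (τ₀μ₀ + (n/σ²)x̄)/τ_n.
Here τ₀ = 1/56.4 = 0.017730 and τ_data = 28/29.1 = 0.962199, so τ_n = 0.979929.
Rearranging for μ₀: μ₀ = (μ_n·τ_n − τ_data·x̄)/τ₀ = (3.3597·0.979929 − 0.962199·3.3) / 0.017730 = 0.117011/0.017730 ≈ 6.6.

μ₀ = 6.6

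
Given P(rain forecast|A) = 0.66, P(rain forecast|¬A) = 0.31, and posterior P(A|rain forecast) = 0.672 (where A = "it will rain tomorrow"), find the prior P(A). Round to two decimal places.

In odds form, posterior odds = prior odds × likelihood ratio, so prior odds = posterior odds ÷ LR.
Posterior odds = 0.672/(1−0.672) = 2.0488. LR = 0.66/0.31 = 2.1290.
Prior odds = 2.0488/2.1290 = 0.9623, so P(A) = 0.9623/(1+0.9623) ≈ 0.49.

P(A) = 0.49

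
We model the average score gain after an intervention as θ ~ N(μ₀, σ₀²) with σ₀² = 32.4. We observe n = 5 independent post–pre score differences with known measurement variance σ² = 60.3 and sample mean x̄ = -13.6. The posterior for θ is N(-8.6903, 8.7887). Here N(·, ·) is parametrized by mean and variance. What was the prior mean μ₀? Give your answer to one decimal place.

The posterior mean is a precision-weighted average: μ_n = (τ₀μ₀ + τ_data·x̄)/(τ₀+τ_data), with τ₀=1/σ₀² and τ_data=n/σ².
Here τ₀ = 1/32.4 = 0.030864 and τ_data = 5/60.3 = 0.082919, so τ_n = 0.113783.
Rearranging for μ₀: μ₀ = (μ_n·τ_n − τ_data·x̄)/τ₀ = (-8.6903·0.113783 − 0.082919·-13.6) / 0.030864 = 0.138890/0.030864 ≈ 4.5.

μ₀ = 4.5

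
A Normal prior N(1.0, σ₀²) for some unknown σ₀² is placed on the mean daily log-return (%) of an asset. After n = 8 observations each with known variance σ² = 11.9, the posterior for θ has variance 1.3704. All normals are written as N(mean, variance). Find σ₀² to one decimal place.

For the Normal–Normal model with known σ², precisions add: τ_n = τ₀ + n/σ².
So 1/σ₀² = 1/1.3704 − 8/11.9 = 0.729714 − 0.672269 = 0.057445.
Hence σ₀² = 1/0.057445 ≈ 17.4.

σ₀² = 17.4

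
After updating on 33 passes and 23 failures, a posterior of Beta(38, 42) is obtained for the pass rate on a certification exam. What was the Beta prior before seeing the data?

Beta(5, 19)

Beta is conjugate to the binomial likelihood: posterior = Beta(α+s, β+f).
Subtract the data counts: 38−33=5, 42−23=19.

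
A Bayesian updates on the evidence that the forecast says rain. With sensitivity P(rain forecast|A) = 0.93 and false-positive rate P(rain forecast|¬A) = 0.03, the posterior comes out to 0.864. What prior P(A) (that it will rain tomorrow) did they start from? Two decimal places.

In odds form, posterior odds = prior odds × likelihood ratio, so prior odds = posterior odds ÷ LR.
Posterior odds = 0.864/(1−0.864) = 6.3529. LR = 0.93/0.03 = 31.0000.
Prior odds = 6.3529/31.0000 = 0.2049, so P(A) = 0.2049/(1+0.2049) ≈ 0.17.

P(A) = 0.17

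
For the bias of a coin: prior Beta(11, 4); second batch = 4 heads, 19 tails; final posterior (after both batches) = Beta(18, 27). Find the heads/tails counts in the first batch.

3 heads and 4 tails

Sequential conjugate updates are equivalent to a single update on the pooled data, so total successes = posterior α − prior α and total failures = posterior β − prior β.
Total across both batches: 18−11=7 heads, 27−4=23 tails.
Subtract the second batch: 7−4=3 heads and 23−19=4 tails.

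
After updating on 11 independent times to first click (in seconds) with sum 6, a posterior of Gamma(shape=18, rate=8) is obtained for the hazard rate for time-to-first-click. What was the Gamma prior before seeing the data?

Gamma(shape=7, rate=2)

For an exponential likelihood with a Gamma(α, β) prior on the rate, n observations with total T give posterior Gamma(α+n, β+T).
So α = 18 − 11 = 7 and β = 8 − 6 = 2.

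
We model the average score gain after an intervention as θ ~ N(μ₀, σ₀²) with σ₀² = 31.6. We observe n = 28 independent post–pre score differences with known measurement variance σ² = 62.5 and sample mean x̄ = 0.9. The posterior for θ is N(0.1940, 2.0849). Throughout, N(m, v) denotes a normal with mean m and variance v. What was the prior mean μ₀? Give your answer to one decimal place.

μ₀ = -9.8

The posterior mean is a precision-weighted average: μ_n = (τ₀μ₀ + τ_data·x̄)/(τ₀+τ_data), with τ₀=1/σ₀² and τ_data=n/σ².
Here τ₀ = 1/31.6 = 0.031646 and τ_data = 28/62.5 = 0.448000, so τ_n = 0.479646.
Rearranging for μ₀: μ₀ = (μ_n·τ_n − τ_data·x̄)/τ₀ = (0.1940·0.479646 − 0.448000·0.9) / 0.031646 = -0.310149/0.031646 ≈ -9.8.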